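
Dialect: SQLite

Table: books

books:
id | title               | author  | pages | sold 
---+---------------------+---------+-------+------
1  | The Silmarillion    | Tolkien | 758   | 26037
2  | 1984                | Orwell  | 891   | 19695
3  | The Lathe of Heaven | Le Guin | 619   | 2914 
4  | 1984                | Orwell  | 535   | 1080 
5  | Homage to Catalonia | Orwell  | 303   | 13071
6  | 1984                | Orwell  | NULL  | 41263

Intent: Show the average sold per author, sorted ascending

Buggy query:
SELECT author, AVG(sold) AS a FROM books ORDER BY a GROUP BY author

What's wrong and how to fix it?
Bug: ORDER BY appears before GROUP BY; SQL clause order requires GROUP BY first

Fix: Reorder: SELECT … FROM … GROUP BY … ORDER BY …

Corrected query:
SELECT author, AVG(sold) AS a FROM books GROUP BY author ORDER BY a

Result:
author  | a       
--------+---------
Le Guin | 2914    
Orwell  | 18777.25
Tolkien | 26037   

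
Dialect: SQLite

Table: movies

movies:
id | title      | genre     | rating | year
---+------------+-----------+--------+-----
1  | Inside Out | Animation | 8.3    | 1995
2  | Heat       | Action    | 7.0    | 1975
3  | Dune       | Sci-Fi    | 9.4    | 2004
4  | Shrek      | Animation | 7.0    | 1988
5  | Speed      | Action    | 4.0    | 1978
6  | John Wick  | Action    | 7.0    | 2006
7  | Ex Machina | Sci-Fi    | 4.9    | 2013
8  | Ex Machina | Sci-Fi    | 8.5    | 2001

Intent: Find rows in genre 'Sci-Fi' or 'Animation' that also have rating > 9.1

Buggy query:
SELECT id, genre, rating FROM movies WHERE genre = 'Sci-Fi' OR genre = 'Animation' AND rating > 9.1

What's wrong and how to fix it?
Bug: Without parentheses, AND is evaluated before OR, so the rating filter only applies to the 'Animation' branch

Fix: Add parentheses around the OR so the AND applies to both alternatives

Corrected query:
SELECT id, genre, rating FROM movies WHERE (genre = 'Sci-Fi' OR genre = 'Animation') AND rating > 9.1

Result:
id | genre  | rating
---+--------+-------
3  | Sci-Fi | 9.4   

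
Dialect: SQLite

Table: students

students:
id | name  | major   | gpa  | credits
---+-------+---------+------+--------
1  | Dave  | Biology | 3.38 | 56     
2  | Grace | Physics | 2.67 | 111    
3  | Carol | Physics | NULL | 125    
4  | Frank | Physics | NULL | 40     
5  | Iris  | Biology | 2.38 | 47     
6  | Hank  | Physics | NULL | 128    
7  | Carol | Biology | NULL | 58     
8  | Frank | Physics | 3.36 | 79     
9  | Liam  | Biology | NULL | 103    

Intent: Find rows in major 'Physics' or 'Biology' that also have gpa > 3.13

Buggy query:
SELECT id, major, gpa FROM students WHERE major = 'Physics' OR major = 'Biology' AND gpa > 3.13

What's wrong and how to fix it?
Bug: Without parentheses, AND is evaluated before OR, so the gpa filter only applies to the 'Biology' branch

Fix: Group the OR with parentheses (or use IN), then AND the threshold

Corrected query:
SELECT id, major, gpa FROM students WHERE (major = 'Physics' OR major = 'Biology') AND gpa > 3.13

Result:
id | major   | gpa 
---+---------+-----
1  | Biology | 3.38
8  | Physics | 3.36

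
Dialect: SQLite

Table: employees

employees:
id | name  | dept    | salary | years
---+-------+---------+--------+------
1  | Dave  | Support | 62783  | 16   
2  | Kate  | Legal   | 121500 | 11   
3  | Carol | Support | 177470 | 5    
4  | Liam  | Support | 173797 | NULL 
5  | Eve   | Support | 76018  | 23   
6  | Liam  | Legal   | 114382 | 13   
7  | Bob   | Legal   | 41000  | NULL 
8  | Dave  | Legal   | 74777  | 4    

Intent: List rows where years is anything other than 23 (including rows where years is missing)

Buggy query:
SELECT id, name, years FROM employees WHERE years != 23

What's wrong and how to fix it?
Bug: 'years != 23' is unknown when years is NULL, so NULL rows are silently excluded

Fix: Add an explicit OR years IS NULL to include the missing-value rows

Corrected query:
SELECT id, name, years FROM employees WHERE years != 23 OR years IS NULL

Result:
id | name  | years
---+-------+------
1  | Dave  | 16   
2  | Kate  | 11   
3  | Carol | 5    
4  | Liam  | NULL 
6  | Liam  | 13   
7  | Bob   | NULL 
8  | Dave  | 4    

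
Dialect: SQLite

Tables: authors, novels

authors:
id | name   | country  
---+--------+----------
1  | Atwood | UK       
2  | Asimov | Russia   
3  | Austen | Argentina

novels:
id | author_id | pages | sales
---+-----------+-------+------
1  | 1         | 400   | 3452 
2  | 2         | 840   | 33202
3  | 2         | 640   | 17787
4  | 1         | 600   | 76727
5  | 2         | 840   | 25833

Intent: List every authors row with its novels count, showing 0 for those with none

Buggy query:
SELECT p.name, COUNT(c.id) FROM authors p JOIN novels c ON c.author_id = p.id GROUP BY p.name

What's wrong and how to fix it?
Bug: INNER JOIN drops authors rows that have no matching novels rows

Fix: Switch to LEFT JOIN to retain unmatched parent rows

Corrected query:
SELECT p.name, COUNT(c.id) FROM authors p LEFT JOIN novels c ON c.author_id = p.id GROUP BY p.name

Result:
name   | COUNT(c.id)
-------+------------
Asimov | 3          
Atwood | 2          
Austen | 0          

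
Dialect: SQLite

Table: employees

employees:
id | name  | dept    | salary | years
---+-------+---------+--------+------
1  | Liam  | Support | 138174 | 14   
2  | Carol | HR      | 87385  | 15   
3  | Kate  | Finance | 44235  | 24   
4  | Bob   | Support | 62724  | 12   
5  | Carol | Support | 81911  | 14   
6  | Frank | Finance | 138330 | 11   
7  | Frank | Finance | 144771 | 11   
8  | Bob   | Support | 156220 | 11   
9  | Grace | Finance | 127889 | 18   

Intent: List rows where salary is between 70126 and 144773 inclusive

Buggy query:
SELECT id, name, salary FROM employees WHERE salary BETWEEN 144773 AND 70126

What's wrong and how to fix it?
Bug: BETWEEN expects the lower bound first; with 144773 AND 70126 the range is empty

Fix: Swap the bounds so the smaller value comes first

Corrected query:
SELECT id, name, salary FROM employees WHERE salary BETWEEN 70126 AND 144773

Result:
id | name  | salary
---+-------+-------
1  | Liam  | 138174
2  | Carol | 87385 
5  | Carol | 81911 
6  | Frank | 138330
7  | Frank | 144771
9  | Grace | 127889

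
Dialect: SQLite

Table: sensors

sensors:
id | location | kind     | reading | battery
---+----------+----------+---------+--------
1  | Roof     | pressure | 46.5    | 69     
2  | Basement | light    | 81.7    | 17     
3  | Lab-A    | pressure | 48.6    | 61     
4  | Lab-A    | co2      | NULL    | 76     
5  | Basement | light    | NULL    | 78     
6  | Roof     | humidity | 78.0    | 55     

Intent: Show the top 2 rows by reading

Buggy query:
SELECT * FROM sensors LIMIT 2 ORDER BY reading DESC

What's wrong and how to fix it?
Bug: LIMIT must come after ORDER BY

Fix: Sort with ORDER BY, then apply LIMIT

Corrected query:
SELECT * FROM sensors ORDER BY reading DESC LIMIT 2

Result:
id | location | kind     | reading | battery
---+----------+----------+---------+--------
2  | Basement | light    | 81.7    | 17     
6  | Roof     | humidity | 78      | 55     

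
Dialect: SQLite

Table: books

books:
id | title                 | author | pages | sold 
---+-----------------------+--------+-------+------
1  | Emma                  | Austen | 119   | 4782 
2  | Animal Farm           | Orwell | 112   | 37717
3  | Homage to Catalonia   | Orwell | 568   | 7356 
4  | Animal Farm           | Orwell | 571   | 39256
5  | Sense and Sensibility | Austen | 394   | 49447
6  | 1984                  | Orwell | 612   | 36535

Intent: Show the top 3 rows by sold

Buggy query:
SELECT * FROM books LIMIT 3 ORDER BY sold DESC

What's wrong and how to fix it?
Bug: ORDER BY cannot follow LIMIT; LIMIT is the final clause

Fix: Sort with ORDER BY, then apply LIMIT

Corrected query:
SELECT * FROM books ORDER BY sold DESC LIMIT 3

Result:
id | title                 | author | pages | sold 
---+-----------------------+--------+-------+------
5  | Sense and Sensibility | Austen | 394   | 49447
4  | Animal Farm           | Orwell | 571   | 39256
2  | Animal Farm           | Orwell | 112   | 37717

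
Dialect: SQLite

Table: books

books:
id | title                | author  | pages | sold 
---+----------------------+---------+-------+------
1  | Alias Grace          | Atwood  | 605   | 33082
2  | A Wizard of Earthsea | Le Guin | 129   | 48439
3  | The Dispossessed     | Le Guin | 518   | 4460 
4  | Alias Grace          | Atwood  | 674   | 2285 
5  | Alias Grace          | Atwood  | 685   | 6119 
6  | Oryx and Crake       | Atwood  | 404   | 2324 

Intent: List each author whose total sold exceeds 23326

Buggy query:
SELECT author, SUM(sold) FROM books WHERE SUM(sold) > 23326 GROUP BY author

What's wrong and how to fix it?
Bug: WHERE runs before GROUP BY, so aggregates aren't available there

Fix: Use HAVING (which filters groups after aggregation) instead of WHERE

Corrected query:
SELECT author, SUM(sold) FROM books GROUP BY author HAVING SUM(sold) > 23326

Result:
author  | SUM(sold)
--------+----------
Atwood  | 43810    
Le Guin | 52899    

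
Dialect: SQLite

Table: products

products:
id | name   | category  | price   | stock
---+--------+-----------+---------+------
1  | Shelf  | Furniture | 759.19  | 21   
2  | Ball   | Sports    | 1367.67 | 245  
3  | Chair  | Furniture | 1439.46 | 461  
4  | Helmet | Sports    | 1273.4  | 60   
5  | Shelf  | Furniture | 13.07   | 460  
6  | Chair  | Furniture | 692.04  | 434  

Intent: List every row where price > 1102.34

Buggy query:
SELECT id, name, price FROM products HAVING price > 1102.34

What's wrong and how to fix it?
Bug: This is a non-aggregate query (no GROUP BY, no aggregates), so in SQLite the HAVING clause is invalid here; a row-level condition belongs in WHERE

Fix: Use WHERE for row-level filtering

Corrected query:
SELECT id, name, price FROM products WHERE price > 1102.34

Result:
id | name   | price  
---+--------+--------
2  | Ball   | 1367.67
3  | Chair  | 1439.46
4  | Helmet | 1273.4 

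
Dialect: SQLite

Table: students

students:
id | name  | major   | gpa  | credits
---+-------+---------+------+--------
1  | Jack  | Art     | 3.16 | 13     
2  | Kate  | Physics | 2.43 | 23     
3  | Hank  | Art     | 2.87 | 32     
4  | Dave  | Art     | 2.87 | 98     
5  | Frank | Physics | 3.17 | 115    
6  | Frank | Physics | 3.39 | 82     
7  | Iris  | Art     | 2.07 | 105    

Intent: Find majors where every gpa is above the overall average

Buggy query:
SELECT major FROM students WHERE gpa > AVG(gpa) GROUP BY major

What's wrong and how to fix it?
Bug: WHERE evaluates per row before aggregation, so AVG() is unavailable

Fix: Compute the overall average in a scalar subquery and compare each group's MIN against it in HAVING

Corrected query:
SELECT major FROM students GROUP BY major HAVING MIN(gpa) > (SELECT AVG(gpa) FROM students)

Result:
(no rows)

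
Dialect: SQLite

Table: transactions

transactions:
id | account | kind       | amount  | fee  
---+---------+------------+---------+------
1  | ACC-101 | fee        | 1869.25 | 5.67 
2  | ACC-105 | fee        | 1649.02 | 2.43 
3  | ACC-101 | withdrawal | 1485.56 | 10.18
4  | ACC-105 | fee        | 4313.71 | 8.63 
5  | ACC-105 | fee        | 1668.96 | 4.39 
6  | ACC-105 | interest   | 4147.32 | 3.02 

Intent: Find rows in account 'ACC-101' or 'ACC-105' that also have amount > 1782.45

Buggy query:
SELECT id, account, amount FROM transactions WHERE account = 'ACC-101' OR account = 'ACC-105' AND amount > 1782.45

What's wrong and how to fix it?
Bug: Without parentheses, AND is evaluated before OR, so the amount filter only applies to the 'ACC-105' branch

Fix: Group the OR with parentheses (or use IN), then AND the threshold

Corrected query:
SELECT id, account, amount FROM transactions WHERE (account = 'ACC-101' OR account = 'ACC-105') AND amount > 1782.45

Result:
id | account | amount 
---+---------+--------
1  | ACC-101 | 1869.25
4  | ACC-105 | 4313.71
6  | ACC-105 | 4147.32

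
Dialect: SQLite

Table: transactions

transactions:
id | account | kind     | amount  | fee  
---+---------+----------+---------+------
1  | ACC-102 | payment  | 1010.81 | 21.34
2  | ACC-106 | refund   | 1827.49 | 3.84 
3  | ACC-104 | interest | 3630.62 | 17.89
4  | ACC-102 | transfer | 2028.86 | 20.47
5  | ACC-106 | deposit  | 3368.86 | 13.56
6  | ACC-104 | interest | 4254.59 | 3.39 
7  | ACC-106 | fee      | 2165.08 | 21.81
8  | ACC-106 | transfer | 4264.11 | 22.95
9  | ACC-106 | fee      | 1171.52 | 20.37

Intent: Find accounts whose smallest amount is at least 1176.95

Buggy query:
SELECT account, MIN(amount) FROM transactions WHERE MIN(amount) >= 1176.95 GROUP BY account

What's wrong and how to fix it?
Bug: MIN() in WHERE is a misuse of aggregate

Fix: Replace WHERE with HAVING after the GROUP BY

Corrected query:
SELECT account, MIN(amount) FROM transactions GROUP BY account HAVING MIN(amount) >= 1176.95

Result:
account | MIN(amount)
--------+------------
ACC-104 | 3630.62    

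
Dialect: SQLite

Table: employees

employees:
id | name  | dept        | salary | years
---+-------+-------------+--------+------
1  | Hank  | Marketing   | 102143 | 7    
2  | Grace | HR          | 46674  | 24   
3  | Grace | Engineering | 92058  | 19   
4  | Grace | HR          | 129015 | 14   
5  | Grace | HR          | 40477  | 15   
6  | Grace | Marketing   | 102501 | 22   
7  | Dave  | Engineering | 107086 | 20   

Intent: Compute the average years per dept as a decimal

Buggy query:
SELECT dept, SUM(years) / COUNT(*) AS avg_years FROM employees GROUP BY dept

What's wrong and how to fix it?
Bug: SUM(years) and COUNT(*) are both integers; the division truncates the fractional part

Fix: Cast one side to REAL so the division keeps the fractional part

Corrected query:
SELECT dept, SUM(years) * 1.0 / COUNT(*) AS avg_years FROM employees GROUP BY dept

Result:
dept        | avg_years
------------+----------
Engineering | 19.5     
HR          | 17.666667
Marketing   | 14.5     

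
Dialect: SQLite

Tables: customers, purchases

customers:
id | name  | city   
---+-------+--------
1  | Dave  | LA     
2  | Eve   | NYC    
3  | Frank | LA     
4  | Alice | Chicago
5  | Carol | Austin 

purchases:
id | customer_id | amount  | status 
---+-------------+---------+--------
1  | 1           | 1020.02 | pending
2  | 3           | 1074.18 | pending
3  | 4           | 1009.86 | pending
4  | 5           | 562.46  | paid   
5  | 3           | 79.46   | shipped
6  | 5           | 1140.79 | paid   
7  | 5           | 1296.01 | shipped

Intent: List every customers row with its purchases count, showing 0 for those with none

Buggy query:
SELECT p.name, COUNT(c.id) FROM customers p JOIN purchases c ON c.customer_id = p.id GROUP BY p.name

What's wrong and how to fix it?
Bug: An inner join excludes parents with zero children

Fix: Switch to LEFT JOIN to retain unmatched parent rows

Corrected query:
SELECT p.name, COUNT(c.id) FROM customers p LEFT JOIN purchases c ON c.customer_id = p.id GROUP BY p.name

Result:
name  | COUNT(c.id)
------+------------
Alice | 1          
Carol | 3          
Dave  | 1          
Eve   | 0          
Frank | 2          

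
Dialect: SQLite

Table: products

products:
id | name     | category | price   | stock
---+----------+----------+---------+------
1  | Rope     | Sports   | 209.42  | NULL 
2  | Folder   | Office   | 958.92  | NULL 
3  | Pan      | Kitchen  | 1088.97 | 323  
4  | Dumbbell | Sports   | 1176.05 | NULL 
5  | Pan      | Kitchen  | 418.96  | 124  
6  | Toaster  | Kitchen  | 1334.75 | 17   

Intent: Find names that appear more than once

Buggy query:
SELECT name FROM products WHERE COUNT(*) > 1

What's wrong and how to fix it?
Bug: COUNT(*) is an aggregate and cannot be used in WHERE

Fix: Group first, then use HAVING for the count condition

Corrected query:
SELECT name FROM products GROUP BY name HAVING COUNT(*) > 1

Result:
name
----
Pan 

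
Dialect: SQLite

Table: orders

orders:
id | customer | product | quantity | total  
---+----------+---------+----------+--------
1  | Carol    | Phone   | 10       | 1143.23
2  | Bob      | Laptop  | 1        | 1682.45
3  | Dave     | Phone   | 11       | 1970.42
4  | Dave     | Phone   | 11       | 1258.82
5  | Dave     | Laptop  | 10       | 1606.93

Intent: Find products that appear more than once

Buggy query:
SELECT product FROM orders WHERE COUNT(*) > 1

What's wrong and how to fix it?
Bug: WHERE can't reference COUNT(*); aggregates are computed after WHERE

Fix: GROUP BY product, then filter groups with HAVING COUNT(*) > 1

Corrected query:
SELECT product FROM orders GROUP BY product HAVING COUNT(*) > 1

Result:
product
-------
Laptop 
Phone  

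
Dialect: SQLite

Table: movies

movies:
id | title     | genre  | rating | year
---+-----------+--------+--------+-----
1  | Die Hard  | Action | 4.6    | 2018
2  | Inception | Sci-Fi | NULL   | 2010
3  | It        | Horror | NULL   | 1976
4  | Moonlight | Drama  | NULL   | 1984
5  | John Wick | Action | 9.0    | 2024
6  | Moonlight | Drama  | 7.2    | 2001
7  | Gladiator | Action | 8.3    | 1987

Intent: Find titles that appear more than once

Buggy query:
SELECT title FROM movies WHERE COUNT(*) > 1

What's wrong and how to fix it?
Bug: COUNT(*) is an aggregate and cannot be used in WHERE

Fix: Group first, then use HAVING for the count condition

Corrected query:
SELECT title FROM movies GROUP BY title HAVING COUNT(*) > 1

Result:
title    
---------
Moonlight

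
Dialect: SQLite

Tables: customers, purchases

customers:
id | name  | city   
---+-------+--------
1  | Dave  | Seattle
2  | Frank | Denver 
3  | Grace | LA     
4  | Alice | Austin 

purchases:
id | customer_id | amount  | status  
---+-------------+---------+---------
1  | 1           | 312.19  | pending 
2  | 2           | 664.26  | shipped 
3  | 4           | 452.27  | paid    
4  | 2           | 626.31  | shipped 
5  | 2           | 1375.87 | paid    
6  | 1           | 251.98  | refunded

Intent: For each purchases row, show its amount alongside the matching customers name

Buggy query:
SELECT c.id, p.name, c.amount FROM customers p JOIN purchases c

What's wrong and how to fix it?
Bug: Missing join condition: each purchases row is matched to all customers rows instead of just its own

Fix: Add ON c.customer_id = p.id to the JOIN

Corrected query:
SELECT c.id, p.name, c.amount FROM customers p JOIN purchases c ON c.customer_id = p.id

Result:
id | name  | amount 
---+-------+--------
1  | Dave  | 312.19 
2  | Frank | 664.26 
3  | Alice | 452.27 
4  | Frank | 626.31 
5  | Frank | 1375.87
6  | Dave  | 251.98 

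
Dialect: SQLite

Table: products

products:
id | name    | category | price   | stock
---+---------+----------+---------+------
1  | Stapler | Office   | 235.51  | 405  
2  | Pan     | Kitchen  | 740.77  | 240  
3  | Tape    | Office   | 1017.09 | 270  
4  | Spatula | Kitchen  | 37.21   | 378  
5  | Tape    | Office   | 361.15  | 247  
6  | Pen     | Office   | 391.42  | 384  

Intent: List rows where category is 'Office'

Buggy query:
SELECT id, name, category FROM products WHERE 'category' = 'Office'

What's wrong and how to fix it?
Bug: Single quotes denote string literals in SQL; the column name is being compared as a constant string

Fix: Remove the quotes around the column name (or use double quotes for an identifier)

Corrected query:
SELECT id, name, category FROM products WHERE category = 'Office'

Result:
id | name    | category
---+---------+---------
1  | Stapler | Office  
3  | Tape    | Office  
5  | Tape    | Office  
6  | Pen     | Office  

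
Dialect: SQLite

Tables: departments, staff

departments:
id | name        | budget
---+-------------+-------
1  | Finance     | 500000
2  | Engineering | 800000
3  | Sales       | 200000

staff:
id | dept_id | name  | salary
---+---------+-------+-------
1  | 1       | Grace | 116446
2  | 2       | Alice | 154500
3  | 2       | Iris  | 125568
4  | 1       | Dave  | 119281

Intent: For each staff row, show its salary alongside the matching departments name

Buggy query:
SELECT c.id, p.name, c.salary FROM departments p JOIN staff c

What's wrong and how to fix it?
Bug: JOIN with no ON clause produces a cartesian product; every staff row pairs with every departments row

Fix: Add ON c.dept_id = p.id to the JOIN

Corrected query:
SELECT c.id, p.name, c.salary FROM departments p JOIN staff c ON c.dept_id = p.id

Result:
id | name        | salary
---+-------------+-------
1  | Finance     | 116446
2  | Engineering | 154500
3  | Engineering | 125568
4  | Finance     | 119281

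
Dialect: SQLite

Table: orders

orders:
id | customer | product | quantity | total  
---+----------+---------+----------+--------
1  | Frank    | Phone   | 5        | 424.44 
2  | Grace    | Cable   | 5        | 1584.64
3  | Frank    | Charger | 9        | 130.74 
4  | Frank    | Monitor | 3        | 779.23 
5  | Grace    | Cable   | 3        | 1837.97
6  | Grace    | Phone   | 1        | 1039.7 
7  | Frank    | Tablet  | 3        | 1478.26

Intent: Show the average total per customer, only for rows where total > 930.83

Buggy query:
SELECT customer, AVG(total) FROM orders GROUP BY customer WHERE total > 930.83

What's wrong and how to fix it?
Bug: Row-level WHERE must come before GROUP BY in the clause order

Fix: Move the WHERE clause before GROUP BY

Corrected query:
SELECT customer, AVG(total) FROM orders WHERE total > 930.83 GROUP BY customer

Result:
customer | AVG(total) 
---------+------------
Frank    | 1478.26    
Grace    | 1487.436667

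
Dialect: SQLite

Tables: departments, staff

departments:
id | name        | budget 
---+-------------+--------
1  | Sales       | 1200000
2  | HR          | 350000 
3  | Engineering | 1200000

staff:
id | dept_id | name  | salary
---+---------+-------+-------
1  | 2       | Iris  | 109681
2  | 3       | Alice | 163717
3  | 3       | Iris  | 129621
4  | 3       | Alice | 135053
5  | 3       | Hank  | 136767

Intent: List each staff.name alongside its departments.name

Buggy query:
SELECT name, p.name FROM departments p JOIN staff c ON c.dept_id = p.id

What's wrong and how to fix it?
Bug: Both tables have a 'name' column; the unqualified reference is ambiguous

Fix: Prefix ambiguous columns with the table alias

Corrected query:
SELECT c.name, p.name FROM departments p JOIN staff c ON c.dept_id = p.id

Result:
name  | name       
------+------------
Iris  | HR         
Alice | Engineering
Iris  | Engineering
Alice | Engineering
Hank  | Engineering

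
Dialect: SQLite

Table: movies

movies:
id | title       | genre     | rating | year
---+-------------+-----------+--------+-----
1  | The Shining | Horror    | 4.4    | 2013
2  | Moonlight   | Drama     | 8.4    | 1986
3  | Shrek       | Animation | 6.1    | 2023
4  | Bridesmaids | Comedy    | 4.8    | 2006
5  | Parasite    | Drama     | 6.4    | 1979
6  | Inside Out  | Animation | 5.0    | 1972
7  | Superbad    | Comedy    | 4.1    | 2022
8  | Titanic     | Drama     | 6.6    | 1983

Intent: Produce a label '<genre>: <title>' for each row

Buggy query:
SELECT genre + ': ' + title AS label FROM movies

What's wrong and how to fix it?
Bug: SQLite uses || for string concatenation; + coerces text to numbers (yielding 0)

Fix: Replace + with || to concatenate text

Corrected query:
SELECT genre || ': ' || title AS label FROM movies

Result:
label                
---------------------
Horror: The Shining  
Drama: Moonlight     
Animation: Shrek     
Comedy: Bridesmaids  
Drama: Parasite      
Animation: Inside Out
Comedy: Superbad     
Drama: Titanic       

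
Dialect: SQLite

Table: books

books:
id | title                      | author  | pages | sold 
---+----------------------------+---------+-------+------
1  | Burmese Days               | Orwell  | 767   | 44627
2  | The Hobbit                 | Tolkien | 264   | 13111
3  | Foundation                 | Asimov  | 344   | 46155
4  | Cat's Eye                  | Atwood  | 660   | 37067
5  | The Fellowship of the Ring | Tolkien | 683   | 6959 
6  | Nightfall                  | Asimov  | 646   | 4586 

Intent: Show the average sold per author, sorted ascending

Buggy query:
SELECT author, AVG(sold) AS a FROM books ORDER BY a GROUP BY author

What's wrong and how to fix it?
Bug: ORDER BY appears before GROUP BY; SQL clause order requires GROUP BY first

Fix: Reorder: SELECT … FROM … GROUP BY … ORDER BY …

Corrected query:
SELECT author, AVG(sold) AS a FROM books GROUP BY author ORDER BY a

Result:
author  | a      
--------+--------
Tolkien | 10035  
Asimov  | 25370.5
Atwood  | 37067  
Orwell  | 44627  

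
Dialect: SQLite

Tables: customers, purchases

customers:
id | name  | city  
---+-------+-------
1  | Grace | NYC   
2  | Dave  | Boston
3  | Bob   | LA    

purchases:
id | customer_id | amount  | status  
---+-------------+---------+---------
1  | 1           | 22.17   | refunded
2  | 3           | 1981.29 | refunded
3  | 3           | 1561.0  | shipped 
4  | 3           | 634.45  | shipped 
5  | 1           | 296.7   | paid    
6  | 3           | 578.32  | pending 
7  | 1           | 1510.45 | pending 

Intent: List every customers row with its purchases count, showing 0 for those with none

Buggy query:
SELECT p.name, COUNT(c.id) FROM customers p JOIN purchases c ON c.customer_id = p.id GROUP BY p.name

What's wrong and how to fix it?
Bug: INNER JOIN drops customers rows that have no matching purchases rows

Fix: Switch to LEFT JOIN to retain unmatched parent rows

Corrected query:
SELECT p.name, COUNT(c.id) FROM customers p LEFT JOIN purchases c ON c.customer_id = p.id GROUP BY p.name

Result:
name  | COUNT(c.id)
------+------------
Bob   | 4          
Dave  | 0          
Grace | 3          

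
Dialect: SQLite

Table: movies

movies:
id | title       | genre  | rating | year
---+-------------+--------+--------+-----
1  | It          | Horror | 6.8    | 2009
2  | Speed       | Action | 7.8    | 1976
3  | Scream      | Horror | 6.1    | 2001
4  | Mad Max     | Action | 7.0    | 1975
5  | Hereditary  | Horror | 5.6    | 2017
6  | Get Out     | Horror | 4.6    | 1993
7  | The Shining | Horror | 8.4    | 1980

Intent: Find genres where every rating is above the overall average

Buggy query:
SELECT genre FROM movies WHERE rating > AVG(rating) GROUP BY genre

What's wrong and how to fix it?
Bug: AVG() is an aggregate; it can't sit directly in WHERE

Fix: Use a subquery for AVG and a HAVING MIN(...) filter so the condition holds for every row in the group

Corrected query:
SELECT genre FROM movies GROUP BY genre HAVING MIN(rating) > (SELECT AVG(rating) FROM movies)

Result:
genre 
------
Action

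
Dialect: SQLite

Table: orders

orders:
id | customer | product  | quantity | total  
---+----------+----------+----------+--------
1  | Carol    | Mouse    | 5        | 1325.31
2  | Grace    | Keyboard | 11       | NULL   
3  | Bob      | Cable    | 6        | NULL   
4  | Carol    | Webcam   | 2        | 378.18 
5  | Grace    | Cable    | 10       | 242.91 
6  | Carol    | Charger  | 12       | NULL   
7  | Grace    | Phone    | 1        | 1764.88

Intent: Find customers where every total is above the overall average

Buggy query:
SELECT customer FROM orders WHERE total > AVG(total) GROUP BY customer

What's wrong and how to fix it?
Bug: AVG() is an aggregate; it can't sit directly in WHERE

Fix: Compute the overall average in a scalar subquery and compare each group's MIN against it in HAVING

Corrected query:
SELECT customer FROM orders GROUP BY customer HAVING MIN(total) > (SELECT AVG(total) FROM orders)

Result:
(no rows)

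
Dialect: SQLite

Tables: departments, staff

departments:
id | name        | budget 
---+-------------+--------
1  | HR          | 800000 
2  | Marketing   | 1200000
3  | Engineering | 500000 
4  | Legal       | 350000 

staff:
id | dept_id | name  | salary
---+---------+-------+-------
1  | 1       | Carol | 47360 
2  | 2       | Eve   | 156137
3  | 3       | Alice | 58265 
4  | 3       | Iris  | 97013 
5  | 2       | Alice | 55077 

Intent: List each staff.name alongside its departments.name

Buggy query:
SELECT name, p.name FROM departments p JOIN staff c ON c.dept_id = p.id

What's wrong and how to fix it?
Bug: 'name' exists in both joined tables, so the database can't tell which one is meant

Fix: Prefix ambiguous columns with the table alias

Corrected query:
SELECT c.name, p.name FROM departments p JOIN staff c ON c.dept_id = p.id

Result:
name  | name       
------+------------
Carol | HR         
Eve   | Marketing  
Alice | Engineering
Iris  | Engineering
Alice | Marketing  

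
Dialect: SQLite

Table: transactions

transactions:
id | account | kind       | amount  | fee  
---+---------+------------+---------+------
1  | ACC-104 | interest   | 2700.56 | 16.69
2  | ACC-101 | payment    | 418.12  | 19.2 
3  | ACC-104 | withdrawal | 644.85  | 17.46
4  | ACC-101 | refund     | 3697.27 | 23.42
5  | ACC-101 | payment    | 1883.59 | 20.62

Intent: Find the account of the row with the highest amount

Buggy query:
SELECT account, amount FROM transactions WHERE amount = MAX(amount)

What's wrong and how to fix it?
Bug: WHERE is evaluated per row; an aggregate over the whole table isn't defined there

Fix: Use a subquery: WHERE amount = (SELECT MAX(amount) FROM transactions)

Corrected query:
SELECT account, amount FROM transactions WHERE amount = (SELECT MAX(amount) FROM transactions)

Result:
account | amount 
--------+--------
ACC-101 | 3697.27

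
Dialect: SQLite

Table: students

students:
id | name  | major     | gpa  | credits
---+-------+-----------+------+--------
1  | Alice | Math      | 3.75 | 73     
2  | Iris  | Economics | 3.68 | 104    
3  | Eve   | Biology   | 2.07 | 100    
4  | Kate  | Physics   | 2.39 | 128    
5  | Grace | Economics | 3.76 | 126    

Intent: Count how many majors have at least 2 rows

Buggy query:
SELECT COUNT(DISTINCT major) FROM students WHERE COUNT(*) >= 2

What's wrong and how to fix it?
Bug: WHERE filters individual rows, not groups, so a group-level COUNT is invalid there

Fix: Group first with HAVING COUNT(*) >= 2, then COUNT the resulting groups

Corrected query:
SELECT COUNT(*) FROM (SELECT major FROM students GROUP BY major HAVING COUNT(*) >= 2)

Result:
COUNT(*)
--------
1       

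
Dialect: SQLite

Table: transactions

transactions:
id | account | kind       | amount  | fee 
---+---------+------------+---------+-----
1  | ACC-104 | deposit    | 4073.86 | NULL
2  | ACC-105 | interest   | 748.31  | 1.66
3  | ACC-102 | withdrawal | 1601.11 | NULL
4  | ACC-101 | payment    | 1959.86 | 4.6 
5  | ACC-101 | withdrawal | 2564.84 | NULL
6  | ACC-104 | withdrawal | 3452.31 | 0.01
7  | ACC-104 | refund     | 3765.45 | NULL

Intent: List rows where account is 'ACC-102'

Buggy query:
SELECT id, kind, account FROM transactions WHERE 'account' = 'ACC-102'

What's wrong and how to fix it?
Bug: 'account' in single quotes is a string literal, not the column; the comparison is literal-vs-literal and never true

Fix: Remove the quotes around the column name (or use double quotes for an identifier)

Corrected query:
SELECT id, kind, account FROM transactions WHERE account = 'ACC-102'

Result:
id | kind       | account
---+------------+--------
3  | withdrawal | ACC-102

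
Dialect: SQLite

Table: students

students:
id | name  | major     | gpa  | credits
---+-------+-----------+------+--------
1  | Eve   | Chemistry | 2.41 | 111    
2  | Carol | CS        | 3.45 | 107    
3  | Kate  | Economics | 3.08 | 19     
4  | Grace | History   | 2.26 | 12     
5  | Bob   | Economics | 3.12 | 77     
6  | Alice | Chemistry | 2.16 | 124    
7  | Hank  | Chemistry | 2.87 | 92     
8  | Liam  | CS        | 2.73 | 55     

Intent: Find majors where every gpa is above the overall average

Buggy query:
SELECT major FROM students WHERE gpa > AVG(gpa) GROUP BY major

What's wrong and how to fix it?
Bug: AVG() is an aggregate; it can't sit directly in WHERE

Fix: Use a subquery for AVG and a HAVING MIN(...) filter so the condition holds for every row in the group

Corrected query:
SELECT major FROM students GROUP BY major HAVING MIN(gpa) > (SELECT AVG(gpa) FROM students)

Result:
major    
---------
Economics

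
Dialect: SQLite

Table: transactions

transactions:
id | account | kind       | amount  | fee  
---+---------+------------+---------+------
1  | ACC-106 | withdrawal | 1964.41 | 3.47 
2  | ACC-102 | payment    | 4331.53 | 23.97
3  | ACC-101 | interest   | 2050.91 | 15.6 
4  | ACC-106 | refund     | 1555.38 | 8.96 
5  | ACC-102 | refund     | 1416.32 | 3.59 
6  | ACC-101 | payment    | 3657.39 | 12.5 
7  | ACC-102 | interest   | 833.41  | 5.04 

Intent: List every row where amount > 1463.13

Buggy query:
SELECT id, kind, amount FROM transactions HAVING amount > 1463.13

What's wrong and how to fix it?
Bug: HAVING filters the output of aggregation, but this query has no GROUP BY and no aggregate functions, so SQLite rejects it (HAVING clause on a non-aggregate query); the condition here is per row

Fix: Use WHERE for row-level filtering

Corrected query:
SELECT id, kind, amount FROM transactions WHERE amount > 1463.13

Result:
id | kind       | amount 
---+------------+--------
1  | withdrawal | 1964.41
2  | payment    | 4331.53
3  | interest   | 2050.91
4  | refund     | 1555.38
6  | payment    | 3657.39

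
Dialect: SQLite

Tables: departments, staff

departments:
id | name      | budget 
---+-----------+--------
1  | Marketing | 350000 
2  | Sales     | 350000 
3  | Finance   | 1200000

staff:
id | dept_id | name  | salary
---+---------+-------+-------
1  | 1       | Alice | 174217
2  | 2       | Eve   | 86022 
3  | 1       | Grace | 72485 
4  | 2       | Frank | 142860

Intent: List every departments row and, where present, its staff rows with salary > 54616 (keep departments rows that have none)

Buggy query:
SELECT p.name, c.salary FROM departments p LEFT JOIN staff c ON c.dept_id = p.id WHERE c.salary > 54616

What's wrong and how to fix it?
Bug: A WHERE condition on the right-hand table after LEFT JOIN drops unmatched parents

Fix: Put 'c.salary > 54616' in the JOIN's ON clause instead of WHERE

Corrected query:
SELECT p.name, c.salary FROM departments p LEFT JOIN staff c ON c.dept_id = p.id AND c.salary > 54616

Result:
name      | salary
----------+-------
Marketing | 72485 
Marketing | 174217
Sales     | 86022 
Sales     | 142860
Finance   | NULL  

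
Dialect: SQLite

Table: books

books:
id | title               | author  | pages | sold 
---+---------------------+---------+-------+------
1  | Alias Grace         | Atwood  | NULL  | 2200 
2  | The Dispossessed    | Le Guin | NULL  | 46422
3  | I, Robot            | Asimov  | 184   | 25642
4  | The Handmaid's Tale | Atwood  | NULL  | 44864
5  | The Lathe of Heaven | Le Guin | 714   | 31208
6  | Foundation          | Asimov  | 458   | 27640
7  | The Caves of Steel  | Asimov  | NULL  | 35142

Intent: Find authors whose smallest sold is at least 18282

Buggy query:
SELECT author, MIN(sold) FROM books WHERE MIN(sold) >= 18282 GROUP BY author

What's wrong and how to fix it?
Bug: MIN() in WHERE is a misuse of aggregate

Fix: Replace WHERE with HAVING after the GROUP BY

Corrected query:
SELECT author, MIN(sold) FROM books GROUP BY author HAVING MIN(sold) >= 18282

Result:
author  | MIN(sold)
--------+----------
Asimov  | 25642    
Le Guin | 31208    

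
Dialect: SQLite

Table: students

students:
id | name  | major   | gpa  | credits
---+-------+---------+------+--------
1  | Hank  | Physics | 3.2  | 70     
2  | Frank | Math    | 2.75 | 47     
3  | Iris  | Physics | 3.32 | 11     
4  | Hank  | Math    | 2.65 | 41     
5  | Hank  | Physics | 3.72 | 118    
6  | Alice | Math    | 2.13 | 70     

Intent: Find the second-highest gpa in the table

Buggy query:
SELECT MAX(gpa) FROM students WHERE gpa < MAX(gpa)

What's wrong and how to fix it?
Bug: MAX(gpa) on the right of the comparison is an aggregate-in-WHERE error

Fix: Compute the overall MAX in a subquery, then take MAX of rows below it

Corrected query:
SELECT MAX(gpa) FROM students WHERE gpa < (SELECT MAX(gpa) FROM students)

Result:
MAX(gpa)
--------
3.32    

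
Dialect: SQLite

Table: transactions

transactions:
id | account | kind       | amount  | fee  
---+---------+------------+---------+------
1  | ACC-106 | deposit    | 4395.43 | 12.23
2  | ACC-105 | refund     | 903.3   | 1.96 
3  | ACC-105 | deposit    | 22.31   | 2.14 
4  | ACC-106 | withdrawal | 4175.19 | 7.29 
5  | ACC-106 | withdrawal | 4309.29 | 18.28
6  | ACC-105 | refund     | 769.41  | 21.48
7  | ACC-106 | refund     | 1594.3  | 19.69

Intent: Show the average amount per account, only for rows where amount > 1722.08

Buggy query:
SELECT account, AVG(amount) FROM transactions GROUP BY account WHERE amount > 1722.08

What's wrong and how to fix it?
Bug: WHERE cannot follow GROUP BY

Fix: Place WHERE between FROM and GROUP BY

Corrected query:
SELECT account, AVG(amount) FROM transactions WHERE amount > 1722.08 GROUP BY account

Result:
account | AVG(amount)
--------+------------
ACC-106 | 4293.303333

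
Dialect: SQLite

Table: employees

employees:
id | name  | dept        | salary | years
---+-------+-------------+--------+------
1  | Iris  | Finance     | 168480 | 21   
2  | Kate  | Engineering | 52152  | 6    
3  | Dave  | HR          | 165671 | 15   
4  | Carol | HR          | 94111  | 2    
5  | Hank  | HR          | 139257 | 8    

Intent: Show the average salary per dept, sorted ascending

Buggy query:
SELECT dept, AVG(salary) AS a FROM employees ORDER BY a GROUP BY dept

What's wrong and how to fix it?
Bug: GROUP BY must precede ORDER BY

Fix: Reorder: SELECT … FROM … GROUP BY … ORDER BY …

Corrected query:
SELECT dept, AVG(salary) AS a FROM employees GROUP BY dept ORDER BY a

Result:
dept        | a     
------------+-------
Engineering | 52152 
HR          | 133013
Finance     | 168480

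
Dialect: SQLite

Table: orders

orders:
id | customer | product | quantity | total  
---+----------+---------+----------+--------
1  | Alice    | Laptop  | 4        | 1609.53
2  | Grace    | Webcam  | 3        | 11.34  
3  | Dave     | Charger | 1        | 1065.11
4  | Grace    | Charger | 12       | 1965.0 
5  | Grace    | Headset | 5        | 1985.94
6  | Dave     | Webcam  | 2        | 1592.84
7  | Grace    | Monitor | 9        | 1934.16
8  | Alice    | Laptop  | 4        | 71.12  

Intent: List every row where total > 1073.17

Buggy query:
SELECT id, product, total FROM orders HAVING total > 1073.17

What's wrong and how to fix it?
Bug: This is a non-aggregate query (no GROUP BY, no aggregates), so in SQLite the HAVING clause is invalid here; a row-level condition belongs in WHERE

Fix: Use WHERE for row-level filtering

Corrected query:
SELECT id, product, total FROM orders WHERE total > 1073.17

Result:
id | product | total  
---+---------+--------
1  | Laptop  | 1609.53
4  | Charger | 1965   
5  | Headset | 1985.94
6  | Webcam  | 1592.84
7  | Monitor | 1934.16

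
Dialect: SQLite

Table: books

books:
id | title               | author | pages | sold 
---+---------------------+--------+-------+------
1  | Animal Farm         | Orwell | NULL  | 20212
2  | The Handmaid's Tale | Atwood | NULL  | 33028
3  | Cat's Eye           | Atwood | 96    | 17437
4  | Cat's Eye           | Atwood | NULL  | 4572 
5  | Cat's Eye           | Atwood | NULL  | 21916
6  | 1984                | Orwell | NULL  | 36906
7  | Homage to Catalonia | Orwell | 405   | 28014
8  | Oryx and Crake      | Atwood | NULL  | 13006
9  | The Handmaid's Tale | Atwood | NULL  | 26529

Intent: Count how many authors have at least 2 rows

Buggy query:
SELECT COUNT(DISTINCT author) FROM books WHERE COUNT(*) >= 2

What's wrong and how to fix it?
Bug: WHERE filters individual rows, not groups, so a group-level COUNT is invalid there

Fix: Use a subquery that GROUPs and filters with HAVING, then count its rows

Corrected query:
SELECT COUNT(*) FROM (SELECT author FROM books GROUP BY author HAVING COUNT(*) >= 2)

Result:
COUNT(*)
--------
2       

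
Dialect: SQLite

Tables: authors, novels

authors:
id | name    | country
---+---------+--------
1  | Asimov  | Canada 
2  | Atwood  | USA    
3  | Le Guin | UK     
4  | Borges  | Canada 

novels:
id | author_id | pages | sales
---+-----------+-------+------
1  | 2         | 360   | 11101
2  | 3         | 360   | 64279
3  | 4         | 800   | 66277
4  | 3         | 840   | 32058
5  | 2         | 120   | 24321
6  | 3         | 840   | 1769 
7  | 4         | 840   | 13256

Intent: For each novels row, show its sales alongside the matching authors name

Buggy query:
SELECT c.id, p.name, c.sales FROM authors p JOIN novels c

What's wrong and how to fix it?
Bug: Missing join condition: each novels row is matched to all authors rows instead of just its own

Fix: Specify the join condition linking the foreign key to the parent id

Corrected query:
SELECT c.id, p.name, c.sales FROM authors p JOIN novels c ON c.author_id = p.id

Result:
id | name    | sales
---+---------+------
1  | Atwood  | 11101
2  | Le Guin | 64279
3  | Borges  | 66277
4  | Le Guin | 32058
5  | Atwood  | 24321
6  | Le Guin | 1769 
7  | Borges  | 13256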